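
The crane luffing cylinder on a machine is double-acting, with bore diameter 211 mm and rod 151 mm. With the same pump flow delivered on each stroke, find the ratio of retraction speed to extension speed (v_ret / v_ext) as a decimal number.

v_ret/v_ext ≈ 2.05

Cap-side area A_cap = π/4 × (211 mm)² = 34970 mm^2
Rod-side annular area A_ann = π/4 × (211² − 151²) = 17060 mm^2
For equal Q, v ∝ 1/A, so v_ret/v_ext = A_cap/A_ann.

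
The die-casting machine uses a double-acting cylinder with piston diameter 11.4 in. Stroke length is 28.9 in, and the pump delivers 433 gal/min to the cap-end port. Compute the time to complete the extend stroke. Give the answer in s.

Cap-side area A_cap = π/4 × (11.4 in)² = 102.1 in^2
Swept volume V = A × L; t = V / Q = A·L / Q

t ≈ 1.77 s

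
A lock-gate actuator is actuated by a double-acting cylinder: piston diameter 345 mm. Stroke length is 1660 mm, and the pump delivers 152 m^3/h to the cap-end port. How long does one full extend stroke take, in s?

Cap-side area A_cap = π/4 × (345 mm)² = 93480 mm^2
Swept volume V = A × L; t = V / Q = A·L / Q

t ≈ 3.68 s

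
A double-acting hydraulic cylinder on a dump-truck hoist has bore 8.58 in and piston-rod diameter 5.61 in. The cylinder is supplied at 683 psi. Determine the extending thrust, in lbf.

F ≈ 39500 lbf

Cap-side area A_cap = π/4 × (8.58 in)² = 57.82 in^2
F = P × A_cap = 683 psi × A_cap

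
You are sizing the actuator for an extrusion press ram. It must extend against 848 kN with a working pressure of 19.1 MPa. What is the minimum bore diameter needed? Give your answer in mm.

D ≈ 238 mm

Extension force acts on the full piston face: F = P × (π/4)D².
D = √(4F / (πP)) = √(4 × 848 kN / (π × 19.1 MPa))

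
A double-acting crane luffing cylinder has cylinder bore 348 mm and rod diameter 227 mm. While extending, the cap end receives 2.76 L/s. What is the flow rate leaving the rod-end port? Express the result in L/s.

Q_out ≈ 1.59 L/s

Cap-side area A_cap = π/4 × (348 mm)² = 95110 mm^2
Rod-side annular area A_ann = π/4 × (348² − 227²) = 54640 mm^2
Piston speed v = Q_in/A_cap; rod-end outflow Q_out = v × A_ann = Q_in × A_ann/A_cap.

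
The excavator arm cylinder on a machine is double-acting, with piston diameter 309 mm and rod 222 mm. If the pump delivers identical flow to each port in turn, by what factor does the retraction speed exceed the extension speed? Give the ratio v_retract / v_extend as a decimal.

v_ret/v_ext ≈ 2.07

Cap-side area A_cap = π/4 × (309 mm)² = 74990 mm^2
Rod-side annular area A_ann = π/4 × (309² − 222²) = 36280 mm^2
For equal Q, v ∝ 1/A, so v_ret/v_ext = A_cap/A_ann.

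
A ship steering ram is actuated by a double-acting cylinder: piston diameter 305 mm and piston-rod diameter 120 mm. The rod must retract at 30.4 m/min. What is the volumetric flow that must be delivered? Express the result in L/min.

Rod-side annular area A_ann = π/4 × (305² − 120²) = 61750 mm^2
Q = A × v

Q ≈ 1880 L/min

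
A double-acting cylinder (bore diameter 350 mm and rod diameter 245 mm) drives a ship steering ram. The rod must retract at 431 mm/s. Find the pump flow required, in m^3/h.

Rod-side annular area A_ann = π/4 × (350² − 245²) = 49070 mm^2
Q = A × v

Q ≈ 76.1 m^3/h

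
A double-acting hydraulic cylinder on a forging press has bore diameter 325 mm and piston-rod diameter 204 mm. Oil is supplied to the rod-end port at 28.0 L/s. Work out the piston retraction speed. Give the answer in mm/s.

v ≈ 557 mm/s

Rod-side annular area A_ann = π/4 × (325² − 204²) = 50270 mm^2
Flow into the rod-end port fills the annular volume.
v = Q / A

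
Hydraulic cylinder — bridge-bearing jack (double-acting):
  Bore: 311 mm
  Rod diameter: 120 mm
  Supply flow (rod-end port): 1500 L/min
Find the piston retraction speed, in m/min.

Rod-side annular area A_ann = π/4 × (311² − 120²) = 64650 mm^2
Flow into the rod-end port fills the annular volume.
v = Q / A

v ≈ 23.2 m/min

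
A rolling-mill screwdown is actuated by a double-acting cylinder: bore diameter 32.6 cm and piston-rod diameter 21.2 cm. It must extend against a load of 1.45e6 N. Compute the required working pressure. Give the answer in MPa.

Cap-side area A_cap = π/4 × (32.6 cm)² = 834.7 cm^2
P = F / A = 1.45e6 N / A

P ≈ 17.4 MPa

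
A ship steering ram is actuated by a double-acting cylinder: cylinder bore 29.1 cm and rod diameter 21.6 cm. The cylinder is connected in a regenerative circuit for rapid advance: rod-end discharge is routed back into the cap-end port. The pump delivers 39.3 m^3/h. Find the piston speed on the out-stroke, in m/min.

v ≈ 17.9 m/min

In regeneration the rod-end outflow joins the pump flow into the cap end, so the net volume the pump must supply per unit advance equals the rod cross-section area.
Rod cross-section A_rod = π/4 × (21.6 cm)² = 366.4 cm^2
v = Q_pump / A_rod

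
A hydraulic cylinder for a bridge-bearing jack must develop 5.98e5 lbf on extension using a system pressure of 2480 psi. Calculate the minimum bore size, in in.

D ≈ 17.5 in

Extension force acts on the full piston face: F = P × (π/4)D².
D = √(4F / (πP)) = √(4 × 5.98e5 lbf / (π × 2480 psi))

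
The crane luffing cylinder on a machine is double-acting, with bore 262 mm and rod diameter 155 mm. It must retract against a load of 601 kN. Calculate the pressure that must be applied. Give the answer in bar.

Rod-side annular area A_ann = π/4 × (262² − 155²) = 35040 mm^2
Retraction: pressure acts on the annular area.
P = F / A = 601 kN / A

P ≈ 172 bar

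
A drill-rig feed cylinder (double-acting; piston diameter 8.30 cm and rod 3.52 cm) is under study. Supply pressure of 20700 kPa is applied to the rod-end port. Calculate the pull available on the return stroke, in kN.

Rod-side annular area A_ann = π/4 × (8.30² − 3.52²) = 44.37 cm^2
On retraction the pressure acts on the annular area (bore minus rod).
F = P × A_ann

F ≈ 91.9 kN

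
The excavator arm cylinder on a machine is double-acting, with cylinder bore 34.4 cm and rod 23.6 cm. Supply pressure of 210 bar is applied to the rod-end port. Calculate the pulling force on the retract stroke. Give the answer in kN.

Rod-side annular area A_ann = π/4 × (34.4² − 23.6²) = 492.0 cm^2
On retraction the pressure acts on the annular area (bore minus rod).
F = P × A_ann

F ≈ 1030 kN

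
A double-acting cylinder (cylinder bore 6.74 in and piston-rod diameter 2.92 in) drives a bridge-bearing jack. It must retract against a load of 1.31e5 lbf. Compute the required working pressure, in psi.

P ≈ 4520 psi

Rod-side annular area A_ann = π/4 × (6.74² − 2.92²) = 28.98 in^2
Retraction: pressure acts on the annular area.
P = F / A = 1.31e5 lbf / A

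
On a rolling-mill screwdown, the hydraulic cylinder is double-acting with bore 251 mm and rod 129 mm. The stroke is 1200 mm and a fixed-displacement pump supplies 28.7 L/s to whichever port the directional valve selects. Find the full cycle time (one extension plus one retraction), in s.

t ≈ 3.59 s

Cap-side area A_cap = π/4 × (251 mm)² = 49480 mm^2
Rod-side annular area A_ann = π/4 × (251² − 129²) = 36410 mm^2
t_ext = A_cap·L/Q = 2.069 s
t_ret = A_ann·L/Q = 1.522 s
t_cycle = t_ext + t_ret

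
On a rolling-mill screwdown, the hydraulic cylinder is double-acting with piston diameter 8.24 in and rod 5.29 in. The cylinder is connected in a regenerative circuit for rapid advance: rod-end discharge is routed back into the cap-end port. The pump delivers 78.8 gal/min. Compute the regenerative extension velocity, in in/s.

v ≈ 13.8 in/s

In regeneration the rod-end outflow joins the pump flow into the cap end, so the net volume the pump must supply per unit advance equals the rod cross-section area.
Rod cross-section A_rod = π/4 × (5.29 in)² = 21.98 in^2
v = Q_pump / A_rod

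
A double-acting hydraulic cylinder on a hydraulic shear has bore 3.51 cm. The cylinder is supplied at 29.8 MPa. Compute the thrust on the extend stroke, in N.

F ≈ 28800 N

Cap-side area A_cap = π/4 × (3.51 cm)² = 9.676 cm^2
F = P × A_cap = 29.8 MPa × A_cap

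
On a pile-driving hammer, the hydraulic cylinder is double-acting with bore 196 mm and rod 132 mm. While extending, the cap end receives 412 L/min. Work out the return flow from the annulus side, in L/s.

Cap-side area A_cap = π/4 × (196 mm)² = 30170 mm^2
Rod-side annular area A_ann = π/4 × (196² − 132²) = 16490 mm^2
Piston speed v = Q_in/A_cap; rod-end outflow Q_out = v × A_ann = Q_in × A_ann/A_cap.

Q_out ≈ 3.75 L/s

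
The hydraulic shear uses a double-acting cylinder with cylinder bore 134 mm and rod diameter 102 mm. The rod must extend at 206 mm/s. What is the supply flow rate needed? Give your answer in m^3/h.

Cap-side area A_cap = π/4 × (134 mm)² = 14100 mm^2
Q = A × v

Q ≈ 10.5 m^3/h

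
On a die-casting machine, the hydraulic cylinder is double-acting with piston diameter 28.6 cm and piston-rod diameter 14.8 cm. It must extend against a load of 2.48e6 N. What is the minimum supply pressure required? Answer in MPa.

P ≈ 38.6 MPa

Cap-side area A_cap = π/4 × (28.6 cm)² = 642.4 cm^2
P = F / A = 2.48e6 N / A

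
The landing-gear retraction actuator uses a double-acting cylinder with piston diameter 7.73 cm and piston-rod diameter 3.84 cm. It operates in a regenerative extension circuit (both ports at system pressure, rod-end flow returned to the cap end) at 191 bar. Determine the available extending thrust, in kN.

F ≈ 22.1 kN

With equal pressure on both faces, forces on the annular region cancel; the net push is pressure × rod cross-section.
Rod cross-section A_rod = π/4 × (3.84 cm)² = 11.58 cm^2
F = P × A_rod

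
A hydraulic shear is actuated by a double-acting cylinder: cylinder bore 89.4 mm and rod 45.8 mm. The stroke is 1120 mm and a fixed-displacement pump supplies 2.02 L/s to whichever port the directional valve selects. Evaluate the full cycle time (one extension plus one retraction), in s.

Cap-side area A_cap = π/4 × (89.4 mm)² = 6277 mm^2
Rod-side annular area A_ann = π/4 × (89.4² − 45.8²) = 4630 mm^2
t_ext = A_cap·L/Q = 3.480 s
t_ret = A_ann·L/Q = 2.567 s
t_cycle = t_ext + t_ret

t ≈ 6.05 s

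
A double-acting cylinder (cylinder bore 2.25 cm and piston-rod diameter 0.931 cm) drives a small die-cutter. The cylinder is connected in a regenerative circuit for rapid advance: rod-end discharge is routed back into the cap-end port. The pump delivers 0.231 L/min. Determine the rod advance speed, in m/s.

In regeneration the rod-end outflow joins the pump flow into the cap end, so the net volume the pump must supply per unit advance equals the rod cross-section area.
Rod cross-section A_rod = π/4 × (0.931 cm)² = 0.6808 cm^2
v = Q_pump / A_rod

v ≈ 0.0566 m/s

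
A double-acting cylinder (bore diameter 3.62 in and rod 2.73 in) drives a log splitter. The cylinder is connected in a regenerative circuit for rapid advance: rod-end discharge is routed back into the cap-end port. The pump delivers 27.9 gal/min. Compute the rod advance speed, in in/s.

v ≈ 18.4 in/s

In regeneration the rod-end outflow joins the pump flow into the cap end, so the net volume the pump must supply per unit advance equals the rod cross-section area.
Rod cross-section A_rod = π/4 × (2.73 in)² = 5.853 in^2
v = Q_pump / A_rod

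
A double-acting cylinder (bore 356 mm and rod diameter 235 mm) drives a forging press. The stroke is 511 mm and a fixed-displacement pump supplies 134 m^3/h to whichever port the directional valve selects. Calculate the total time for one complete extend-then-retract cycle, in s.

Cap-side area A_cap = π/4 × (356 mm)² = 99540 mm^2
Rod-side annular area A_ann = π/4 × (356² − 235²) = 56160 mm^2
t_ext = A_cap·L/Q = 1.366 s
t_ret = A_ann·L/Q = 0.7710 s
t_cycle = t_ext + t_ret

t ≈ 2.14 s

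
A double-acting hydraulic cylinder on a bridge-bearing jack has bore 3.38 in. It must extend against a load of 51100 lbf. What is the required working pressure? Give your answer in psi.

P ≈ 5700 psi

Cap-side area A_cap = π/4 × (3.38 in)² = 8.973 in^2
P = F / A = 51100 lbf / A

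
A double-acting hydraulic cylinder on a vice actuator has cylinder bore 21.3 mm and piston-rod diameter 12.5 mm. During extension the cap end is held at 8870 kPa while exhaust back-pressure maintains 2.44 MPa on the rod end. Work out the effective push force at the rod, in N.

Cap-side area A_cap = π/4 × (21.3 mm)² = 356.3 mm^2
Rod-side annular area A_ann = π/4 × (21.3² − 12.5²) = 233.6 mm^2
Net thrust = P_cap·A_cap − P_rod·A_ann = 3161 N − 570.0 N

F ≈ 2590 N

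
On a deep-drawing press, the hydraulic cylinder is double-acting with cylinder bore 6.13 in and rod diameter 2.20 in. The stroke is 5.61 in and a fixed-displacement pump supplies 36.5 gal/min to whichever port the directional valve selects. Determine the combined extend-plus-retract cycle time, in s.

Cap-side area A_cap = π/4 × (6.13 in)² = 29.51 in^2
Rod-side annular area A_ann = π/4 × (6.13² − 2.20²) = 25.71 in^2
t_ext = A_cap·L/Q = 1.178 s
t_ret = A_ann·L/Q = 1.026 s
t_cycle = t_ext + t_ret

t ≈ 2.20 s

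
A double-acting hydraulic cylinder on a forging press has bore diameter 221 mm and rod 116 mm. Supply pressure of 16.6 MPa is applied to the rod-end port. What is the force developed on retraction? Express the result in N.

F ≈ 4.61e5 N

Rod-side annular area A_ann = π/4 × (221² − 116²) = 27790 mm^2
On retraction the pressure acts on the annular area (bore minus rod).
F = P × A_ann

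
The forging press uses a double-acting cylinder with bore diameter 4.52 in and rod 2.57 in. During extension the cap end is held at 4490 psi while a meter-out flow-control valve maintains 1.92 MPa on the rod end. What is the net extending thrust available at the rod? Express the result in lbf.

Cap-side area A_cap = π/4 × (4.52 in)² = 16.05 in^2
Rod-side annular area A_ann = π/4 × (4.52² − 2.57²) = 10.86 in^2
Net thrust = P_cap·A_cap − P_rod·A_ann = 72050 lbf − 3024 lbf

F ≈ 69000 lbf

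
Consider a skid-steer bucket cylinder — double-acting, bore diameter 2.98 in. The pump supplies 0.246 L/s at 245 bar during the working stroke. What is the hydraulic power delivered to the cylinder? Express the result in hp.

W ≈ 8.08 hp

Hydraulic power = P × Q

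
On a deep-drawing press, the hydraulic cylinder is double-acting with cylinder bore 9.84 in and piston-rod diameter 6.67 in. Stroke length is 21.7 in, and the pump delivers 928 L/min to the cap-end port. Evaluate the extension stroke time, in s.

t ≈ 1.75 s

Cap-side area A_cap = π/4 × (9.84 in)² = 76.05 in^2
Swept volume V = A × L; t = V / Q = A·L / Q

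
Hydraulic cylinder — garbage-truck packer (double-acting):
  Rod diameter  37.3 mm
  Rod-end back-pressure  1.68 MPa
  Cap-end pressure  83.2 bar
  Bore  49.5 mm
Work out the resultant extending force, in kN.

F ≈ 14.6 kN

Cap-side area A_cap = π/4 × (49.5 mm)² = 1924 mm^2
Rod-side annular area A_ann = π/4 × (49.5² − 37.3²) = 831.7 mm^2
Net thrust = P_cap·A_cap − P_rod·A_ann = 16.01 kN − 1.397 kN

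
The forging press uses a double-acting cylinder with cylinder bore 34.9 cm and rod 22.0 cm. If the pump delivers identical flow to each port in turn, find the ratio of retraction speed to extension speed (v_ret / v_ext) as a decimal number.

v_ret/v_ext ≈ 1.66

Cap-side area A_cap = π/4 × (34.9 cm)² = 956.6 cm^2
Rod-side annular area A_ann = π/4 × (34.9² − 22.0²) = 576.5 cm^2
For equal Q, v ∝ 1/A, so v_ret/v_ext = A_cap/A_ann.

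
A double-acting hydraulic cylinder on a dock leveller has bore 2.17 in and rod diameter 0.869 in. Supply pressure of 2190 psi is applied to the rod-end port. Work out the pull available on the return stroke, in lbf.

Rod-side annular area A_ann = π/4 × (2.17² − 0.869²) = 3.105 in^2
On retraction the pressure acts on the annular area (bore minus rod).
F = P × A_ann

F ≈ 6800 lbf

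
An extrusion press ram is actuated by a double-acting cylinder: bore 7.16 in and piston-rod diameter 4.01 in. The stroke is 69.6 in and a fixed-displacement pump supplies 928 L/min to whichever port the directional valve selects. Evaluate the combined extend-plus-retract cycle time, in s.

t ≈ 5.01 s

Cap-side area A_cap = π/4 × (7.16 in)² = 40.26 in^2
Rod-side annular area A_ann = π/4 × (7.16² − 4.01²) = 27.63 in^2
t_ext = A_cap·L/Q = 2.969 s
t_ret = A_ann·L/Q = 2.038 s
t_cycle = t_ext + t_ret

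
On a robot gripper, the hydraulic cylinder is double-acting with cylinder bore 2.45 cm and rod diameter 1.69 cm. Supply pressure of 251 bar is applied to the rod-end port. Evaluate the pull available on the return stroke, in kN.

F ≈ 6.20 kN

Rod-side annular area A_ann = π/4 × (2.45² − 1.69²) = 2.471 cm^2
On retraction the pressure acts on the annular area (bore minus rod).
F = P × A_ann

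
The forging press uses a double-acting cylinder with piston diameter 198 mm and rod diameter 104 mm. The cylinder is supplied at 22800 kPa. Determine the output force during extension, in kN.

F ≈ 702 kN

Cap-side area A_cap = π/4 × (198 mm)² = 30790 mm^2
F = P × A_cap = 22800 kPa × A_cap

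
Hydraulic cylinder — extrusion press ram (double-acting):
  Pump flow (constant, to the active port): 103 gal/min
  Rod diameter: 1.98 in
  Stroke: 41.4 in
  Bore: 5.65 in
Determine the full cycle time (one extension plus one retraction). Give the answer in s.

t ≈ 4.91 s

Cap-side area A_cap = π/4 × (5.65 in)² = 25.07 in^2
Rod-side annular area A_ann = π/4 × (5.65² − 1.98²) = 21.99 in^2
t_ext = A_cap·L/Q = 2.618 s
t_ret = A_ann·L/Q = 2.296 s
t_cycle = t_ext + t_ret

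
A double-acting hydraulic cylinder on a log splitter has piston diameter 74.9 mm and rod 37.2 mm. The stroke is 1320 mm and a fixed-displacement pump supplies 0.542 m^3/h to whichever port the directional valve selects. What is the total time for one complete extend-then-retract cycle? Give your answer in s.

Cap-side area A_cap = π/4 × (74.9 mm)² = 4406 mm^2
Rod-side annular area A_ann = π/4 × (74.9² − 37.2²) = 3319 mm^2
t_ext = A_cap·L/Q = 38.63 s
t_ret = A_ann·L/Q = 29.10 s
t_cycle = t_ext + t_ret

t ≈ 67.7 s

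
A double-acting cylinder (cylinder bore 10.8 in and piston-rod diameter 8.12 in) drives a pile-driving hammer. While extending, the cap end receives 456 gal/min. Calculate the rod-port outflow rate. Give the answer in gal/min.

Cap-side area A_cap = π/4 × (10.8 in)² = 91.61 in^2
Rod-side annular area A_ann = π/4 × (10.8² − 8.12²) = 39.82 in^2
Piston speed v = Q_in/A_cap; rod-end outflow Q_out = v × A_ann = Q_in × A_ann/A_cap.

Q_out ≈ 198 gal/min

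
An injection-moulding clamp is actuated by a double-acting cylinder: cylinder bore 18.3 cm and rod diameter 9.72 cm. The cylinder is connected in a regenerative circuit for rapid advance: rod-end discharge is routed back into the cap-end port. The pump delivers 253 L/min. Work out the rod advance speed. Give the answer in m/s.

v ≈ 0.568 m/s

In regeneration the rod-end outflow joins the pump flow into the cap end, so the net volume the pump must supply per unit advance equals the rod cross-section area.
Rod cross-section A_rod = π/4 × (9.72 cm)² = 74.20 cm^2
v = Q_pump / A_rod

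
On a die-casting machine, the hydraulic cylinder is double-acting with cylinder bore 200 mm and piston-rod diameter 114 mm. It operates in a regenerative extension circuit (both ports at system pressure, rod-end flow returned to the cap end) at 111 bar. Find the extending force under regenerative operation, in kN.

F ≈ 113 kN

With equal pressure on both faces, forces on the annular region cancel; the net push is pressure × rod cross-section.
Rod cross-section A_rod = π/4 × (114 mm)² = 10210 mm^2
F = P × A_rod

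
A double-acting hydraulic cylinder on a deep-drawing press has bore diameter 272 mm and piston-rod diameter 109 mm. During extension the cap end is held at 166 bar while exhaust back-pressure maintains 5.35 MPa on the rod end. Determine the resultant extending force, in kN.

Cap-side area A_cap = π/4 × (272 mm)² = 58110 mm^2
Rod-side annular area A_ann = π/4 × (272² − 109²) = 48780 mm^2
Net thrust = P_cap·A_cap − P_rod·A_ann = 964.6 kN − 260.9 kN

F ≈ 704 kN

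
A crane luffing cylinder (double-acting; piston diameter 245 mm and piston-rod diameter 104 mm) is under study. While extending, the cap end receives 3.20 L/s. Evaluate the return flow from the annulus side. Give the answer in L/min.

Q_out ≈ 157 L/min

Cap-side area A_cap = π/4 × (245 mm)² = 47140 mm^2
Rod-side annular area A_ann = π/4 × (245² − 104²) = 38650 mm^2
Piston speed v = Q_in/A_cap; rod-end outflow Q_out = v × A_ann = Q_in × A_ann/A_cap.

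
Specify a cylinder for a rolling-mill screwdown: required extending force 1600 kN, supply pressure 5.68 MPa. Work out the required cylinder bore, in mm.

D ≈ 599 mm

Extension force acts on the full piston face: F = P × (π/4)D².
D = √(4F / (πP)) = √(4 × 1600 kN / (π × 5.68 MPa))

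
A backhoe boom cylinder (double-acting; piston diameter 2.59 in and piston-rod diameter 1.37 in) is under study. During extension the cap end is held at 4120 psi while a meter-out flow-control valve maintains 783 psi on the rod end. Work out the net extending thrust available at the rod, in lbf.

Cap-side area A_cap = π/4 × (2.59 in)² = 5.269 in^2
Rod-side annular area A_ann = π/4 × (2.59² − 1.37²) = 3.794 in^2
Net thrust = P_cap·A_cap − P_rod·A_ann = 21710 lbf − 2971 lbf

F ≈ 18700 lbf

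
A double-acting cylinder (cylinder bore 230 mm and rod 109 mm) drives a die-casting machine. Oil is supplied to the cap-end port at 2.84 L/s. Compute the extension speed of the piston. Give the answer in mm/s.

v ≈ 68.4 mm/s

Cap-side area A_cap = π/4 × (230 mm)² = 41550 mm^2
v = Q / A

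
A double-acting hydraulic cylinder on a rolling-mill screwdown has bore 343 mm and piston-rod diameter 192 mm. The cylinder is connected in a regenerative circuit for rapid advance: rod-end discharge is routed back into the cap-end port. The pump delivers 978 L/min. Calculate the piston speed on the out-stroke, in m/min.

In regeneration the rod-end outflow joins the pump flow into the cap end, so the net volume the pump must supply per unit advance equals the rod cross-section area.
Rod cross-section A_rod = π/4 × (192 mm)² = 28950 mm^2
v = Q_pump / A_rod

v ≈ 33.8 m/min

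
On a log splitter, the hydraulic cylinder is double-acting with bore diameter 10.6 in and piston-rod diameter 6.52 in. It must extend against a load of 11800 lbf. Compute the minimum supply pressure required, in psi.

P ≈ 134 psi

Cap-side area A_cap = π/4 × (10.6 in)² = 88.25 in^2
P = F / A = 11800 lbf / A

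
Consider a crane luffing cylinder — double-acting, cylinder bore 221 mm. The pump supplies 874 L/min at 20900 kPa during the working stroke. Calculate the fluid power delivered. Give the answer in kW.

W ≈ 304 kW

Hydraulic power = P × Q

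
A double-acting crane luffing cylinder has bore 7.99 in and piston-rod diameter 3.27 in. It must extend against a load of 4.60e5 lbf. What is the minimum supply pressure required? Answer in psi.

P ≈ 9170 psi

Cap-side area A_cap = π/4 × (7.99 in)² = 50.14 in^2
P = F / A = 4.60e5 lbf / A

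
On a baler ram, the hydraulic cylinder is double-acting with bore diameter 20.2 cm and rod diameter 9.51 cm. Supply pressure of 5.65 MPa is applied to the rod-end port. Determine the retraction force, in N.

Rod-side annular area A_ann = π/4 × (20.2² − 9.51²) = 249.4 cm^2
On retraction the pressure acts on the annular area (bore minus rod).
F = P × A_ann

F ≈ 1.41e5 N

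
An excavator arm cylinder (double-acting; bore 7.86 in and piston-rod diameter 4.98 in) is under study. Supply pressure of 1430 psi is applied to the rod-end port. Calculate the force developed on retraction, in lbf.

Rod-side annular area A_ann = π/4 × (7.86² − 4.98²) = 29.04 in^2
On retraction the pressure acts on the annular area (bore minus rod).
F = P × A_ann

F ≈ 41500 lbf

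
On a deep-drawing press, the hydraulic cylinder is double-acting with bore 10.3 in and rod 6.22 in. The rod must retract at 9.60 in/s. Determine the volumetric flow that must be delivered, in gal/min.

Q ≈ 132 gal/min

Rod-side annular area A_ann = π/4 × (10.3² − 6.22²) = 52.94 in^2
Q = A × v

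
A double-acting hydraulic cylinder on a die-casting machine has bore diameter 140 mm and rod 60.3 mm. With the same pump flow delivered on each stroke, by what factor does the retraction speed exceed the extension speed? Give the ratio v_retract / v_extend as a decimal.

v_ret/v_ext ≈ 1.23

Cap-side area A_cap = π/4 × (140 mm)² = 15390 mm^2
Rod-side annular area A_ann = π/4 × (140² − 60.3²) = 12540 mm^2
For equal Q, v ∝ 1/A, so v_ret/v_ext = A_cap/A_ann.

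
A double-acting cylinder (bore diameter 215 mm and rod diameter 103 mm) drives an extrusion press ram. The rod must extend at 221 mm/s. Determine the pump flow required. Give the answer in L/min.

Q ≈ 481 L/min

Cap-side area A_cap = π/4 × (215 mm)² = 36310 mm^2
Q = A × v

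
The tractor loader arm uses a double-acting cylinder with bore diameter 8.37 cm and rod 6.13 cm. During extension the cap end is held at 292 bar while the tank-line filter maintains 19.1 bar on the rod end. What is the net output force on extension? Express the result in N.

Cap-side area A_cap = π/4 × (8.37 cm)² = 55.02 cm^2
Rod-side annular area A_ann = π/4 × (8.37² − 6.13²) = 25.51 cm^2
Net thrust = P_cap·A_cap − P_rod·A_ann = 1.607e5 N − 4872 N

F ≈ 1.56e5 N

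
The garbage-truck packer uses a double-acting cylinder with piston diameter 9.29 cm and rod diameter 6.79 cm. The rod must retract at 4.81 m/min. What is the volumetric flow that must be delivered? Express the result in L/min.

Rod-side annular area A_ann = π/4 × (9.29² − 6.79²) = 31.57 cm^2
Q = A × v

Q ≈ 15.2 L/min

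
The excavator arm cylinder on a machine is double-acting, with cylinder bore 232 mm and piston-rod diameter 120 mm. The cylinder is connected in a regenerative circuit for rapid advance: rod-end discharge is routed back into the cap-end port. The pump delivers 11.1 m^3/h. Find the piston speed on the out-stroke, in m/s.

v ≈ 0.273 m/s

In regeneration the rod-end outflow joins the pump flow into the cap end, so the net volume the pump must supply per unit advance equals the rod cross-section area.
Rod cross-section A_rod = π/4 × (120 mm)² = 11310 mm^2
v = Q_pump / A_rod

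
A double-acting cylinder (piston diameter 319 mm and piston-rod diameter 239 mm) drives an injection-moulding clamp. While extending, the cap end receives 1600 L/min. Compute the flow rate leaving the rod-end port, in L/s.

Q_out ≈ 11.7 L/s

Cap-side area A_cap = π/4 × (319 mm)² = 79920 mm^2
Rod-side annular area A_ann = π/4 × (319² − 239²) = 35060 mm^2
Piston speed v = Q_in/A_cap; rod-end outflow Q_out = v × A_ann = Q_in × A_ann/A_cap.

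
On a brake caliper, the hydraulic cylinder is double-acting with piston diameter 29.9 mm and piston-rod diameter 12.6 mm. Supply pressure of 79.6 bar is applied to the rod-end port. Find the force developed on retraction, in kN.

F ≈ 4.60 kN

Rod-side annular area A_ann = π/4 × (29.9² − 12.6²) = 577.5 mm^2
On retraction the pressure acts on the annular area (bore minus rod).
F = P × A_ann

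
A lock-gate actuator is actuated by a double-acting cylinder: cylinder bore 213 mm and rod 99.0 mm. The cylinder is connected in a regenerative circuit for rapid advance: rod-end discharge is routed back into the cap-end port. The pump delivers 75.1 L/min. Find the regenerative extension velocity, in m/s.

In regeneration the rod-end outflow joins the pump flow into the cap end, so the net volume the pump must supply per unit advance equals the rod cross-section area.
Rod cross-section A_rod = π/4 × (99.0 mm)² = 7698 mm^2
v = Q_pump / A_rod

v ≈ 0.163 m/s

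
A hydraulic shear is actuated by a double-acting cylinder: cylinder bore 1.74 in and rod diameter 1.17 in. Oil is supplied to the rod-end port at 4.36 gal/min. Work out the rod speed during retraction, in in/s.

v ≈ 12.9 in/s

Rod-side annular area A_ann = π/4 × (1.74² − 1.17²) = 1.303 in^2
Flow into the rod-end port fills the annular volume.
v = Q / A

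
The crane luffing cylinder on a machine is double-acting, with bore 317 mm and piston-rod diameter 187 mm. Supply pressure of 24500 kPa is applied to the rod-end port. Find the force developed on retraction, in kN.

Rod-side annular area A_ann = π/4 × (317² − 187²) = 51460 mm^2
On retraction the pressure acts on the annular area (bore minus rod).
F = P × A_ann

F ≈ 1260 kN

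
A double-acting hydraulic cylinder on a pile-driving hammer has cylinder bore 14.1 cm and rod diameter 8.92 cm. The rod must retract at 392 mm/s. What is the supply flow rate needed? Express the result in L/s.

Rod-side annular area A_ann = π/4 × (14.1² − 8.92²) = 93.65 cm^2
Q = A × v

Q ≈ 3.67 L/s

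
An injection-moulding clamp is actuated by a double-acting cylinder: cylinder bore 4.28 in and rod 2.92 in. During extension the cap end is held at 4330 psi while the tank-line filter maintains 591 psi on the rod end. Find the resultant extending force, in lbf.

Cap-side area A_cap = π/4 × (4.28 in)² = 14.39 in^2
Rod-side annular area A_ann = π/4 × (4.28² − 2.92²) = 7.691 in^2
Net thrust = P_cap·A_cap − P_rod·A_ann = 62300 lbf − 4545 lbf

F ≈ 57800 lbf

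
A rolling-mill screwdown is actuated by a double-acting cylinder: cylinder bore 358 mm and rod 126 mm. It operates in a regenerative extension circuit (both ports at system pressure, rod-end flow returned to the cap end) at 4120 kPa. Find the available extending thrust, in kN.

With equal pressure on both faces, forces on the annular region cancel; the net push is pressure × rod cross-section.
Rod cross-section A_rod = π/4 × (126 mm)² = 12470 mm^2
F = P × A_rod

F ≈ 51.4 kN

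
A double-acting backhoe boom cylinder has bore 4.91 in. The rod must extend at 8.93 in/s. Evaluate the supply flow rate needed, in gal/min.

Cap-side area A_cap = π/4 × (4.91 in)² = 18.93 in^2
Q = A × v

Q ≈ 43.9 gal/min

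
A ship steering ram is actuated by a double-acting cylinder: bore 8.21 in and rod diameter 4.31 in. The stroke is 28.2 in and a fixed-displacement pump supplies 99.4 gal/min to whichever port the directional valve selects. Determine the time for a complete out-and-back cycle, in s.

Cap-side area A_cap = π/4 × (8.21 in)² = 52.94 in^2
Rod-side annular area A_ann = π/4 × (8.21² − 4.31²) = 38.35 in^2
t_ext = A_cap·L/Q = 3.901 s
t_ret = A_ann·L/Q = 2.826 s
t_cycle = t_ext + t_ret

t ≈ 6.73 s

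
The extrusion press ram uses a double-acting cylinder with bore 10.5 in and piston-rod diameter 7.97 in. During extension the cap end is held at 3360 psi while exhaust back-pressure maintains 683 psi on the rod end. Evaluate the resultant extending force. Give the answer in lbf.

Cap-side area A_cap = π/4 × (10.5 in)² = 86.59 in^2
Rod-side annular area A_ann = π/4 × (10.5² − 7.97²) = 36.70 in^2
Net thrust = P_cap·A_cap − P_rod·A_ann = 2.909e5 lbf − 25070 lbf

F ≈ 2.66e5 lbf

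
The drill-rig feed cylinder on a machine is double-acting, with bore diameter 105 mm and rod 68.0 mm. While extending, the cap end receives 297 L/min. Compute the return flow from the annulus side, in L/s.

Cap-side area A_cap = π/4 × (105 mm)² = 8659 mm^2
Rod-side annular area A_ann = π/4 × (105² − 68.0²) = 5027 mm^2
Piston speed v = Q_in/A_cap; rod-end outflow Q_out = v × A_ann = Q_in × A_ann/A_cap.

Q_out ≈ 2.87 L/s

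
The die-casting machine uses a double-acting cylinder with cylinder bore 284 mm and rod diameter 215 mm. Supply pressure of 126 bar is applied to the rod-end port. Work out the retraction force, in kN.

Rod-side annular area A_ann = π/4 × (284² − 215²) = 27040 mm^2
On retraction the pressure acts on the annular area (bore minus rod).
F = P × A_ann

F ≈ 341 kN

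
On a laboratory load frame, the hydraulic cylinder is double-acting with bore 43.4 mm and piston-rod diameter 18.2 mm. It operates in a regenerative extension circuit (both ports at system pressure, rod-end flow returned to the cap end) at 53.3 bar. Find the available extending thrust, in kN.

With equal pressure on both faces, forces on the annular region cancel; the net push is pressure × rod cross-section.
Rod cross-section A_rod = π/4 × (18.2 mm)² = 260.2 mm^2
F = P × A_rod

F ≈ 1.39 kN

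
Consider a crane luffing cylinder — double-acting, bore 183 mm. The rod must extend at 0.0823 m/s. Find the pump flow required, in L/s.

Cap-side area A_cap = π/4 × (183 mm)² = 26300 mm^2
Q = A × v

Q ≈ 2.16 L/s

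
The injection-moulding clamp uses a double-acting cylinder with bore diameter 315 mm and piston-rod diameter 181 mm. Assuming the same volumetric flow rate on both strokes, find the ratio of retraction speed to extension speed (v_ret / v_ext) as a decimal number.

Cap-side area A_cap = π/4 × (315 mm)² = 77930 mm^2
Rod-side annular area A_ann = π/4 × (315² − 181²) = 52200 mm^2
For equal Q, v ∝ 1/A, so v_ret/v_ext = A_cap/A_ann.

v_ret/v_ext ≈ 1.49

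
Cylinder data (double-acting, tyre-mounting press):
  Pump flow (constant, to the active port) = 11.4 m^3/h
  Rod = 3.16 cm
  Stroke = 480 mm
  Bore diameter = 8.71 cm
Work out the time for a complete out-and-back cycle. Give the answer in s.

Cap-side area A_cap = π/4 × (8.71 cm)² = 59.58 cm^2
Rod-side annular area A_ann = π/4 × (8.71² − 3.16²) = 51.74 cm^2
t_ext = A_cap·L/Q = 0.9032 s
t_ret = A_ann·L/Q = 0.7843 s
t_cycle = t_ext + t_ret

t ≈ 1.69 s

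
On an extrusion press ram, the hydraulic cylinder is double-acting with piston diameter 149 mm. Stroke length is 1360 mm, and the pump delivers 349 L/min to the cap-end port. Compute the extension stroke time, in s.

Cap-side area A_cap = π/4 × (149 mm)² = 17440 mm^2
Swept volume V = A × L; t = V / Q = A·L / Q

t ≈ 4.08 s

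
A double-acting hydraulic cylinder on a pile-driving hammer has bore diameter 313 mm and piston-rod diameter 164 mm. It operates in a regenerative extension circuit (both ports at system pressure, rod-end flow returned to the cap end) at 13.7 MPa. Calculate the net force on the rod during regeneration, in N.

With equal pressure on both faces, forces on the annular region cancel; the net push is pressure × rod cross-section.
Rod cross-section A_rod = π/4 × (164 mm)² = 21120 mm^2
F = P × A_rod

F ≈ 2.89e5 N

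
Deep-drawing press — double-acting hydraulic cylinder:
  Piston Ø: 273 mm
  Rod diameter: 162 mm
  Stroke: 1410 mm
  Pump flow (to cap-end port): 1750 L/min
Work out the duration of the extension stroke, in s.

t ≈ 2.83 s

Cap-side area A_cap = π/4 × (273 mm)² = 58530 mm^2
Swept volume V = A × L; t = V / Q = A·L / Q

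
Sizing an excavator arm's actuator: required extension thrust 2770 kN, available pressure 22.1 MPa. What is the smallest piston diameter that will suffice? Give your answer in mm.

D ≈ 399 mm

Extension force acts on the full piston face: F = P × (π/4)D².
D = √(4F / (πP)) = √(4 × 2770 kN / (π × 22.1 MPa))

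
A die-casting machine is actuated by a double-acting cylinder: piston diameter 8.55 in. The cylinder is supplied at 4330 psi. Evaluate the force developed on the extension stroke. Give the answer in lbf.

Cap-side area A_cap = π/4 × (8.55 in)² = 57.41 in^2
F = P × A_cap = 4330 psi × A_cap

F ≈ 2.49e5 lbf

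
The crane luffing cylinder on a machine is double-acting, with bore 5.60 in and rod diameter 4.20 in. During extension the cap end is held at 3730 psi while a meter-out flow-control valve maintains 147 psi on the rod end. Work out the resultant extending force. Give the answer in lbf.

Cap-side area A_cap = π/4 × (5.60 in)² = 24.63 in^2
Rod-side annular area A_ann = π/4 × (5.60² − 4.20²) = 10.78 in^2
Net thrust = P_cap·A_cap − P_rod·A_ann = 91870 lbf − 1584 lbf

F ≈ 90300 lbf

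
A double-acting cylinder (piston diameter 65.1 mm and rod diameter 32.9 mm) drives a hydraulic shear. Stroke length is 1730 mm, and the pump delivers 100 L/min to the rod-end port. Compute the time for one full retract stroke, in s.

Rod-side annular area A_ann = π/4 × (65.1² − 32.9²) = 2478 mm^2
Swept volume V = A × L; t = V / Q = A·L / Q

t ≈ 2.57 s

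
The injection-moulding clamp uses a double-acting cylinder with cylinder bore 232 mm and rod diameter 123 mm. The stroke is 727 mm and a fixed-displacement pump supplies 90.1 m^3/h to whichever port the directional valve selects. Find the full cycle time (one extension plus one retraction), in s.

Cap-side area A_cap = π/4 × (232 mm)² = 42270 mm^2
Rod-side annular area A_ann = π/4 × (232² − 123²) = 30390 mm^2
t_ext = A_cap·L/Q = 1.228 s
t_ret = A_ann·L/Q = 0.8828 s
t_cycle = t_ext + t_ret

t ≈ 2.11 s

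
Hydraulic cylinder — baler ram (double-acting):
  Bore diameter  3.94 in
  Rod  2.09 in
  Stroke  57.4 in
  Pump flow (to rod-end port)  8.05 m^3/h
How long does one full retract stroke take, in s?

t ≈ 3.69 s

Rod-side annular area A_ann = π/4 × (3.94² − 2.09²) = 8.762 in^2
Swept volume V = A × L; t = V / Q = A·L / Q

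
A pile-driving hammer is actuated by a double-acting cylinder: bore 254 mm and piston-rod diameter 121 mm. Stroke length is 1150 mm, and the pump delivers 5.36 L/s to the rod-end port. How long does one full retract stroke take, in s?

Rod-side annular area A_ann = π/4 × (254² − 121²) = 39170 mm^2
Swept volume V = A × L; t = V / Q = A·L / Q

t ≈ 8.40 s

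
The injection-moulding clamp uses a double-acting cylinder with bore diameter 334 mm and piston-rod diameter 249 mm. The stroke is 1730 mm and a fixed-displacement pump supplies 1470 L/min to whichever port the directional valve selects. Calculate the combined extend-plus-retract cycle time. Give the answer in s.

Cap-side area A_cap = π/4 × (334 mm)² = 87620 mm^2
Rod-side annular area A_ann = π/4 × (334² − 249²) = 38920 mm^2
t_ext = A_cap·L/Q = 6.187 s
t_ret = A_ann·L/Q = 2.748 s
t_cycle = t_ext + t_ret

t ≈ 8.94 s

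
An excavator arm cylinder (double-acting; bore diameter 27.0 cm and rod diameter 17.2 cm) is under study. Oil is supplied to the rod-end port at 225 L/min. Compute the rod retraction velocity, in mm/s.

Rod-side annular area A_ann = π/4 × (27.0² − 17.2²) = 340.2 cm^2
Flow into the rod-end port fills the annular volume.
v = Q / A

v ≈ 110 mm/s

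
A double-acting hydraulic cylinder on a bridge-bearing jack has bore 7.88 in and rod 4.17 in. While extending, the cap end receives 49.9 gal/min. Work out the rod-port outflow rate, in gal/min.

Q_out ≈ 35.9 gal/min

Cap-side area A_cap = π/4 × (7.88 in)² = 48.77 in^2
Rod-side annular area A_ann = π/4 × (7.88² − 4.17²) = 35.11 in^2
Piston speed v = Q_in/A_cap; rod-end outflow Q_out = v × A_ann = Q_in × A_ann/A_cap.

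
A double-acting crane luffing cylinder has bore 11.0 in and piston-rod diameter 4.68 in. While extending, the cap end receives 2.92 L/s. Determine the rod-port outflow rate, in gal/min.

Cap-side area A_cap = π/4 × (11.0 in)² = 95.03 in^2
Rod-side annular area A_ann = π/4 × (11.0² − 4.68²) = 77.83 in^2
Piston speed v = Q_in/A_cap; rod-end outflow Q_out = v × A_ann = Q_in × A_ann/A_cap.

Q_out ≈ 37.9 gal/min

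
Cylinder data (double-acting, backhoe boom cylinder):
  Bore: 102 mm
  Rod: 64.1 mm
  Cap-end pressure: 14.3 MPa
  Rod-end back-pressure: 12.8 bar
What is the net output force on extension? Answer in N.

Cap-side area A_cap = π/4 × (102 mm)² = 8171 mm^2
Rod-side annular area A_ann = π/4 × (102² − 64.1²) = 4944 mm^2
Net thrust = P_cap·A_cap − P_rod·A_ann = 1.168e5 N − 6329 N

F ≈ 1.11e5 N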